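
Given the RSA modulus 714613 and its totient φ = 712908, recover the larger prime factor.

967

φ(n) = (p−1)(q−1) = n − (p+q) + 1, so p + q = 714613 − 712908 + 1 = 1706.
p and q are the roots of t² − 1706t + 714613 = 0.
Discriminant: 1706² − 4·714613 = 2910436 − 2858452 = 51984; √51984 = 228.
q = (1706 − 228)/2 = 739, p = (1706 + 228)/2 = 967.
Check: 739 · 967 = 714613.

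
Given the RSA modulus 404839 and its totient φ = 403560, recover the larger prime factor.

φ(n) = (p−1)(q−1) = n − (p+q) + 1, so p + q = 404839 − 403560 + 1 = 1280.
p and q are the roots of t² − 1280t + 404839 = 0.
Discriminant: 1280² − 4·404839 = 1638400 − 1619356 = 19044; √19044 = 138.
q = (1280 − 138)/2 = 571, p = (1280 + 138)/2 = 709.
Check: 571 · 709 = 404839.

709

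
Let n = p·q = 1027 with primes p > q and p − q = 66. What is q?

13

Since p = q + 66, we have 1027 = q(q + 66), so q² + 66q − 1027 = 0.
Discriminant: 66² + 4·1027 = 4356 + 4108 = 8464; √8464 = 92.
q = (−66 + 92)/2 = 13, and p = q + 66 = 79.
Check: 13 · 79 = 1027.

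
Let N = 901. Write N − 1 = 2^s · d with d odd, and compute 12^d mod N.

901 − 1 = 900 = 2^2 · 225, so d = 225.
12^1 ≡ 12 (mod 901)
12^2 ≡ 12^2 = 144 ≡ 144 (mod 901)
12^4 ≡ 144^2 = 20736 ≡ 13 (mod 901)
12^8 ≡ 13^2 = 169 ≡ 169 (mod 901)
12^16 ≡ 169^2 = 28561 ≡ 630 (mod 901)
12^32 ≡ 630^2 = 396900 ≡ 460 (mod 901)
12^64 ≡ 460^2 = 211600 ≡ 766 (mod 901)
12^128 ≡ 766^2 = 586756 ≡ 205 (mod 901)
225 = 128 + 64 + 32 + 1 in binary powers of 2.
So 12^225 ≡ 205 · 766 · 460 · 12 ≡ 352 (mod 901).
Squaring chain: 352 → 467; never reaches −1, so base 12 is a Miller–Rabin witness that 901 is composite.

352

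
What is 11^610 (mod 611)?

11^1 ≡ 11 (mod 611)
11^2 ≡ 11^2 = 121 ≡ 121 (mod 611)
11^4 ≡ 121^2 = 14641 ≡ 588 (mod 611)
11^8 ≡ 588^2 = 345744 ≡ 529 (mod 611)
11^16 ≡ 529^2 = 279841 ≡ 3 (mod 611)
11^32 ≡ 3^2 = 9 ≡ 9 (mod 611)
11^64 ≡ 9^2 = 81 ≡ 81 (mod 611)
11^128 ≡ 81^2 = 6561 ≡ 451 (mod 611)
11^256 ≡ 451^2 = 203401 ≡ 549 (mod 611)
11^512 ≡ 549^2 = 301401 ≡ 178 (mod 611)
610 = 512 + 64 + 32 + 2 in binary powers of 2.
So 11^610 ≡ 178 · 81 · 9 · 121 ≡ 335 (mod 611).
Since 335 ≠ 1, base 11 is a Fermat witness: 611 is composite.

335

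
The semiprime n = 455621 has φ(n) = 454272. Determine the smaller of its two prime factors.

673

φ(n) = (p−1)(q−1) = n − (p+q) + 1, so p + q = 455621 − 454272 + 1 = 1350.
p and q are the roots of t² − 1350t + 455621 = 0.
Discriminant: 1350² − 4·455621 = 1822500 − 1822484 = 16; √16 = 4.
q = (1350 − 4)/2 = 673, p = (1350 + 4)/2 = 677.
Check: 673 · 677 = 455621.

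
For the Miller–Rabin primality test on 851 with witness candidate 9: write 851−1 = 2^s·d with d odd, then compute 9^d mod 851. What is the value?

851 − 1 = 850 = 2^1 · 425, so d = 425.
9^1 ≡ 9 (mod 851)
9^2 ≡ 9^2 = 81 ≡ 81 (mod 851)
9^4 ≡ 81^2 = 6561 ≡ 604 (mod 851)
9^8 ≡ 604^2 = 364816 ≡ 588 (mod 851)
9^16 ≡ 588^2 = 345744 ≡ 238 (mod 851)
9^32 ≡ 238^2 = 56644 ≡ 478 (mod 851)
9^64 ≡ 478^2 = 228484 ≡ 416 (mod 851)
9^128 ≡ 416^2 = 173056 ≡ 303 (mod 851)
9^256 ≡ 303^2 = 91809 ≡ 752 (mod 851)
425 = 256 + 128 + 32 + 8 + 1 in binary powers of 2.
So 9^425 ≡ 752 · 303 · 478 · 588 · 9 ≡ 303 (mod 851).
Squaring chain: 303; never reaches −1, so base 9 is a Miller–Rabin witness that 851 is composite.

303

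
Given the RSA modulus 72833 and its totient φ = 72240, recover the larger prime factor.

φ(n) = (p−1)(q−1) = n − (p+q) + 1, so p + q = 72833 − 72240 + 1 = 594.
p and q are the roots of t² − 594t + 72833 = 0.
Discriminant: 594² − 4·72833 = 352836 − 291332 = 61504; √61504 = 248.
q = (594 − 248)/2 = 173, p = (594 + 248)/2 = 421.
Check: 173 · 421 = 72833.

421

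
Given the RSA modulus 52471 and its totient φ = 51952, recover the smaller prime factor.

137

φ(n) = (p−1)(q−1) = n − (p+q) + 1, so p + q = 52471 − 51952 + 1 = 520.
p and q are the roots of t² − 520t + 52471 = 0.
Discriminant: 520² − 4·52471 = 270400 − 209884 = 60516; √60516 = 246.
q = (520 − 246)/2 = 137, p = (520 + 246)/2 = 383.
Check: 137 · 383 = 52471.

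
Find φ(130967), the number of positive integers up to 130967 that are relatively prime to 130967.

Factor: 130967 = 19 · 61 · 113.
φ(130967) = (19−1) · (61−1) · (113−1) = 18 · 60 · 112 = 120960.

120960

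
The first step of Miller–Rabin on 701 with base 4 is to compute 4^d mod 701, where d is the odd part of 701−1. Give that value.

700

701 − 1 = 700 = 2^2 · 175, so d = 175.
4^1 ≡ 4 (mod 701)
4^2 ≡ 4^2 = 16 ≡ 16 (mod 701)
4^4 ≡ 16^2 = 256 ≡ 256 (mod 701)
4^8 ≡ 256^2 = 65536 ≡ 343 (mod 701)
4^16 ≡ 343^2 = 117649 ≡ 582 (mod 701)
4^32 ≡ 582^2 = 338724 ≡ 141 (mod 701)
4^64 ≡ 141^2 = 19881 ≡ 253 (mod 701)
4^128 ≡ 253^2 = 64009 ≡ 218 (mod 701)
175 = 128 + 32 + 8 + 4 + 2 + 1 in binary powers of 2.
So 4^175 ≡ 218 · 141 · 343 · 256 · 16 · 4 ≡ 700 (mod 701).
Since 4^d ≡ 700 (mod 701), base 4 does not prove 701 composite.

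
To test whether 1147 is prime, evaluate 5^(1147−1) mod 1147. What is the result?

5^1 ≡ 5 (mod 1147)
5^2 ≡ 5^2 = 25 ≡ 25 (mod 1147)
5^4 ≡ 25^2 = 625 ≡ 625 (mod 1147)
5^8 ≡ 625^2 = 390625 ≡ 645 (mod 1147)
5^16 ≡ 645^2 = 416025 ≡ 811 (mod 1147)
5^32 ≡ 811^2 = 657721 ≡ 490 (mod 1147)
5^64 ≡ 490^2 = 240100 ≡ 377 (mod 1147)
5^128 ≡ 377^2 = 142129 ≡ 1048 (mod 1147)
5^256 ≡ 1048^2 = 1098304 ≡ 625 (mod 1147)
5^512 ≡ 625^2 = 390625 ≡ 645 (mod 1147)
5^1024 ≡ 645^2 = 416025 ≡ 811 (mod 1147)
1146 = 1024 + 64 + 32 + 16 + 8 + 2 in binary powers of 2.
So 5^1146 ≡ 811 · 377 · 490 · 811 · 645 · 25 ≡ 249 (mod 1147).
Since 249 ≠ 1, base 5 is a Fermat witness: 1147 is composite.

249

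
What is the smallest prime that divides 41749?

83

41749 is odd.
Digit sum 25, not divisible by 3.
Ends in 9: not divisible by 5.
7: 41749 = 7·5964 + 1
11: 41749 = 11·3795 + 4
13: 41749 = 13·3211 + 6
17: 41749 = 17·2455 + 14
19: 41749 = 19·2197 + 6
23: 41749 = 23·1815 + 4
29: 41749 = 29·1439 + 18
31: 41749 = 31·1346 + 23
37: 41749 = 37·1128 + 13
41: 41749 = 41·1018 + 11
43: 41749 = 43·970 + 39
47: 41749 = 47·888 + 13
53: 41749 = 53·787 + 38
59: 41749 = 59·707 + 36
61: 41749 = 61·684 + 25
67: 41749 = 67·623 + 8
71: 41749 = 71·588 + 1
73: 41749 = 73·571 + 66
79: 41749 = 79·528 + 37
83: 41749 = 83·503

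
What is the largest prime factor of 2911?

2911 = 41 · 71
71 is prime.
So 2911 = 41 · 71; the largest prime factor is 71.

71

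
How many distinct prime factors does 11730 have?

11730 = 2 · 5865
5865 = 3 · 1955
1955 = 5 · 391
391 = 17 · 23
11730 = 2 · 3 · 5 · 17 · 23, which has 5 distinct prime factors.

5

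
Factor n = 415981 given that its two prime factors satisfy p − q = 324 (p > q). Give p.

827

Since p = q + 324, we have 415981 = q(q + 324), so q² + 324q − 415981 = 0.
Discriminant: 324² + 4·415981 = 104976 + 1663924 = 1768900; √1768900 = 1330.
q = (−324 + 1330)/2 = 503, and p = q + 324 = 827.
Check: 503 · 827 = 415981.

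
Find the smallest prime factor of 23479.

23479 is odd.
Digit sum 25, not divisible by 3.
Ends in 9: not divisible by 5.
7: 23479 = 7·3354 + 1
11: 23479 = 11·2134 + 5
13: 23479 = 13·1806 + 1
17: 23479 = 17·1381 + 2
19: 23479 = 19·1235 + 14
23: 23479 = 23·1020 + 19
29: 23479 = 29·809 + 18
31: 23479 = 31·757 + 12
37: 23479 = 37·634 + 21
41: 23479 = 41·572 + 27
43: 23479 = 43·546 + 1
47: 23479 = 47·499 + 26
53: 23479 = 53·443

53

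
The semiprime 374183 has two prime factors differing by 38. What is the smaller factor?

Since p = q + 38, we have 374183 = q(q + 38), so q² + 38q − 374183 = 0.
Discriminant: 38² + 4·374183 = 1444 + 1496732 = 1498176; √1498176 = 1224.
q = (−38 + 1224)/2 = 593, and p = q + 38 = 631.
Check: 593 · 631 = 374183.

593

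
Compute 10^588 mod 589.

10^1 ≡ 10 (mod 589)
10^2 ≡ 10^2 = 100 ≡ 100 (mod 589)
10^4 ≡ 100^2 = 10000 ≡ 576 (mod 589)
10^8 ≡ 576^2 = 331776 ≡ 169 (mod 589)
10^16 ≡ 169^2 = 28561 ≡ 289 (mod 589)
10^32 ≡ 289^2 = 83521 ≡ 472 (mod 589)
10^64 ≡ 472^2 = 222784 ≡ 142 (mod 589)
10^128 ≡ 142^2 = 20164 ≡ 138 (mod 589)
10^256 ≡ 138^2 = 19044 ≡ 196 (mod 589)
10^512 ≡ 196^2 = 38416 ≡ 131 (mod 589)
588 = 512 + 64 + 8 + 4 in binary powers of 2.
So 10^588 ≡ 131 · 142 · 169 · 576 ≡ 349 (mod 589).
Since 349 ≠ 1, base 10 is a Fermat witness: 589 is composite.

349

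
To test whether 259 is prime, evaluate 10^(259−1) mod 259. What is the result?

10^1 ≡ 10 (mod 259)
10^2 ≡ 10^2 = 100 ≡ 100 (mod 259)
10^4 ≡ 100^2 = 10000 ≡ 158 (mod 259)
10^8 ≡ 158^2 = 24964 ≡ 100 (mod 259)
10^16 ≡ 100^2 = 10000 ≡ 158 (mod 259)
10^32 ≡ 158^2 = 24964 ≡ 100 (mod 259)
10^64 ≡ 100^2 = 10000 ≡ 158 (mod 259)
10^128 ≡ 158^2 = 24964 ≡ 100 (mod 259)
10^256 ≡ 100^2 = 10000 ≡ 158 (mod 259)
258 = 256 + 2 in binary powers of 2.
So 10^258 ≡ 158 · 100 ≡ 1 (mod 259).
Since the result is 1, base 10 gives no evidence that 259 is composite.

1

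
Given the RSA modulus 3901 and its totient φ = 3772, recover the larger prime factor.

φ(n) = (p−1)(q−1) = n − (p+q) + 1, so p + q = 3901 − 3772 + 1 = 130.
p and q are the roots of t² − 130t + 3901 = 0.
Discriminant: 130² − 4·3901 = 16900 − 15604 = 1296; √1296 = 36.
q = (130 − 36)/2 = 47, p = (130 + 36)/2 = 83.
Check: 47 · 83 = 3901.

83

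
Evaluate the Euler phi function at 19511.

19224

Factor: 19511 = 109 · 179.
φ(19511) = (109−1) · (179−1) = 108 · 178 = 19224.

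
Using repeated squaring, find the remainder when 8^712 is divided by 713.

8^1 ≡ 8 (mod 713)
8^2 ≡ 8^2 = 64 ≡ 64 (mod 713)
8^4 ≡ 64^2 = 4096 ≡ 531 (mod 713)
8^8 ≡ 531^2 = 281961 ≡ 326 (mod 713)
8^16 ≡ 326^2 = 106276 ≡ 39 (mod 713)
8^32 ≡ 39^2 = 1521 ≡ 95 (mod 713)
8^64 ≡ 95^2 = 9025 ≡ 469 (mod 713)
8^128 ≡ 469^2 = 219961 ≡ 357 (mod 713)
8^256 ≡ 357^2 = 127449 ≡ 535 (mod 713)
8^512 ≡ 535^2 = 286225 ≡ 312 (mod 713)
712 = 512 + 128 + 64 + 8 in binary powers of 2.
So 8^712 ≡ 312 · 357 · 469 · 326 ≡ 188 (mod 713).
Since 188 ≠ 1, base 8 is a Fermat witness: 713 is composite.

188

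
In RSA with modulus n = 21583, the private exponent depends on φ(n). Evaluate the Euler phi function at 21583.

Factor: 21583 = 113 · 191.
φ(21583) = (113−1) · (191−1) = 112 · 190 = 21280.

21280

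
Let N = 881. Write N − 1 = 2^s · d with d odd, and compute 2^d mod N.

881 − 1 = 880 = 2^4 · 55, so d = 55.
2^1 ≡ 2 (mod 881)
2^2 ≡ 2^2 = 4 ≡ 4 (mod 881)
2^4 ≡ 4^2 = 16 ≡ 16 (mod 881)
2^8 ≡ 16^2 = 256 ≡ 256 (mod 881)
2^16 ≡ 256^2 = 65536 ≡ 342 (mod 881)
2^32 ≡ 342^2 = 116964 ≡ 672 (mod 881)
55 = 32 + 16 + 4 + 2 + 1 in binary powers of 2.
So 2^55 ≡ 672 · 342 · 16 · 4 · 2 ≡ 1 (mod 881).
Since 2^d ≡ 1 (mod 881), base 2 does not prove 881 composite.

1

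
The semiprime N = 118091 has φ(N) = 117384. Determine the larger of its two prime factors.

439

φ(n) = (p−1)(q−1) = n − (p+q) + 1, so p + q = 118091 − 117384 + 1 = 708.
p and q are the roots of t² − 708t + 118091 = 0.
Discriminant: 708² − 4·118091 = 501264 − 472364 = 28900; √28900 = 170.
q = (708 − 170)/2 = 269, p = (708 + 170)/2 = 439.
Check: 269 · 439 = 118091.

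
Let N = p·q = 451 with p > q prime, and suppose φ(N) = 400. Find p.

41

φ(n) = (p−1)(q−1) = n − (p+q) + 1, so p + q = 451 − 400 + 1 = 52.
p and q are the roots of t² − 52t + 451 = 0.
Discriminant: 52² − 4·451 = 2704 − 1804 = 900; √900 = 30.
q = (52 − 30)/2 = 11, p = (52 + 30)/2 = 41.
Check: 11 · 41 = 451.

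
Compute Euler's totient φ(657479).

Factor: 657479 = 31 · 127 · 167.
φ(657479) = (31−1) · (127−1) · (167−1) = 30 · 126 · 166 = 627480.

627480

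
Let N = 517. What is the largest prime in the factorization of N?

47

517 = 11 · 47
47 is prime.
So 517 = 11 · 47; the largest prime factor is 47.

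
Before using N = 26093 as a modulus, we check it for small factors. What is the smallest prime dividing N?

26093 is odd.
Digit sum 20, not divisible by 3.
Ends in 3: not divisible by 5.
7: 26093 = 7·3727 + 4
11: 26093 = 11·2372 + 1
13: 26093 = 13·2007 + 2
17: 26093 = 17·1534 + 15
19: 26093 = 19·1373 + 6
23: 26093 = 23·1134 + 11
29: 26093 = 29·899 + 22
31: 26093 = 31·841 + 22
37: 26093 = 37·705 + 8
41: 26093 = 41·636 + 17
43: 26093 = 43·606 + 35
47: 26093 = 47·555 + 8
53: 26093 = 53·492 + 17
59: 26093 = 59·442 + 15
61: 26093 = 61·427 + 46
67: 26093 = 67·389 + 30
71: 26093 = 71·367 + 36
73: 26093 = 73·357 + 32
79: 26093 = 79·330 + 23
83: 26093 = 83·314 + 31
89: 26093 = 89·293 + 16
97: 26093 = 97·269

97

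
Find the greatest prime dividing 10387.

10387 = 13 · 799
799 = 17 · 47
47 is prime.
So 10387 = 13 · 17 · 47; the largest prime factor is 47.

47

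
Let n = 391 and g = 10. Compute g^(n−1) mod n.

349

10^1 ≡ 10 (mod 391)
10^2 ≡ 10^2 = 100 ≡ 100 (mod 391)
10^4 ≡ 100^2 = 10000 ≡ 225 (mod 391)
10^8 ≡ 225^2 = 50625 ≡ 186 (mod 391)
10^16 ≡ 186^2 = 34596 ≡ 188 (mod 391)
10^32 ≡ 188^2 = 35344 ≡ 154 (mod 391)
10^64 ≡ 154^2 = 23716 ≡ 256 (mod 391)
10^128 ≡ 256^2 = 65536 ≡ 239 (mod 391)
10^256 ≡ 239^2 = 57121 ≡ 35 (mod 391)
390 = 256 + 128 + 4 + 2 in binary powers of 2.
So 10^390 ≡ 35 · 239 · 225 · 100 ≡ 349 (mod 391).
Since 349 ≠ 1, base 10 is a Fermat witness: 391 is composite.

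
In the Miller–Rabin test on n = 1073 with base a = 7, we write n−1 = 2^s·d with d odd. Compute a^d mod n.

255

1073 − 1 = 1072 = 2^4 · 67, so d = 67.
7^1 ≡ 7 (mod 1073)
7^2 ≡ 7^2 = 49 ≡ 49 (mod 1073)
7^4 ≡ 49^2 = 2401 ≡ 255 (mod 1073)
7^8 ≡ 255^2 = 65025 ≡ 645 (mod 1073)
7^16 ≡ 645^2 = 416025 ≡ 774 (mod 1073)
7^32 ≡ 774^2 = 599076 ≡ 342 (mod 1073)
7^64 ≡ 342^2 = 116964 ≡ 7 (mod 1073)
67 = 64 + 2 + 1 in binary powers of 2.
So 7^67 ≡ 7 · 49 · 7 ≡ 255 (mod 1073).
Squaring chain: 255 → 645 → 774 → 342; never reaches −1, so base 7 is a Miller–Rabin witness that 1073 is composite.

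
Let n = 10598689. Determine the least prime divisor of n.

10598689 is odd.
Digit sum 46, not divisible by 3.
Ends in 9: not divisible by 5.
7: 10598689 = 7·1514098 + 3
11: 10598689 = 11·963517 + 2
13: 10598689 = 13·815283 + 10
17: 10598689 = 17·623452 + 5
19: 10598689 = 19·557825 + 14
23: 10598689 = 23·460812 + 13
29: 10598689 = 29·365472 + 1
31: 10598689 = 31·341893 + 6
37: 10598689 = 37·286451 + 2
41: 10598689 = 41·258504 + 25
43: 10598689 = 43·246481 + 6
47: 10598689 = 47·225504 + 1
53: 10598689 = 53·199975 + 14
59: 10598689 = 59·179638 + 47
61: 10598689 = 61·173749

61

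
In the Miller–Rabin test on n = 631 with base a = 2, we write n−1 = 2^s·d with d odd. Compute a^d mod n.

1

631 − 1 = 630 = 2^1 · 315, so d = 315.
2^1 ≡ 2 (mod 631)
2^2 ≡ 2^2 = 4 ≡ 4 (mod 631)
2^4 ≡ 4^2 = 16 ≡ 16 (mod 631)
2^8 ≡ 16^2 = 256 ≡ 256 (mod 631)
2^16 ≡ 256^2 = 65536 ≡ 543 (mod 631)
2^32 ≡ 543^2 = 294849 ≡ 172 (mod 631)
2^64 ≡ 172^2 = 29584 ≡ 558 (mod 631)
2^128 ≡ 558^2 = 311364 ≡ 281 (mod 631)
2^256 ≡ 281^2 = 78961 ≡ 86 (mod 631)
315 = 256 + 32 + 16 + 8 + 2 + 1 in binary powers of 2.
So 2^315 ≡ 86 · 172 · 543 · 256 · 4 · 2 ≡ 1 (mod 631).
Since 2^d ≡ 1 (mod 631), base 2 does not prove 631 composite.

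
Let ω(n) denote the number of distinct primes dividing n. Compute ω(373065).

373065 = 3 · 124355
124355 = 5 · 24871
24871 = 7 · 3553
3553 = 11 · 323
323 = 17 · 19
373065 = 3 · 5 · 7 · 11 · 17 · 19, which has 6 distinct prime factors.

6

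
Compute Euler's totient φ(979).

880

Factor: 979 = 11 · 89.
φ(979) = (11−1) · (89−1) = 10 · 88 = 880.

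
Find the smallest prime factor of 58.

2

58 is even: 2 divides it.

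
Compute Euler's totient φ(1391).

1272

Factor: 1391 = 13 · 107.
φ(1391) = (13−1) · (107−1) = 12 · 106 = 1272.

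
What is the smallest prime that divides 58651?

89

58651 is odd.
Digit sum 25, not divisible by 3.
Ends in 1: not divisible by 5.
7: 58651 = 7·8378 + 5
11: 58651 = 11·5331 + 10
13: 58651 = 13·4511 + 8
17: 58651 = 17·3450 + 1
19: 58651 = 19·3086 + 17
23: 58651 = 23·2550 + 1
29: 58651 = 29·2022 + 13
31: 58651 = 31·1891 + 30
37: 58651 = 37·1585 + 6
41: 58651 = 41·1430 + 21
43: 58651 = 43·1363 + 42
47: 58651 = 47·1247 + 42
53: 58651 = 53·1106 + 33
59: 58651 = 59·994 + 5
61: 58651 = 61·961 + 30
67: 58651 = 67·875 + 26
71: 58651 = 71·826 + 5
73: 58651 = 73·803 + 32
79: 58651 = 79·742 + 33
83: 58651 = 83·706 + 53
89: 58651 = 89·659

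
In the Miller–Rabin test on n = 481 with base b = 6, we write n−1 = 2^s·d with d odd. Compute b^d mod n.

481 − 1 = 480 = 2^5 · 15, so d = 15.
6^1 ≡ 6 (mod 481)
6^2 ≡ 6^2 = 36 ≡ 36 (mod 481)
6^4 ≡ 36^2 = 1296 ≡ 334 (mod 481)
6^8 ≡ 334^2 = 111556 ≡ 445 (mod 481)
15 = 8 + 4 + 2 + 1 in binary powers of 2.
So 6^15 ≡ 445 · 334 · 36 · 6 ≡ 216 (mod 481).
Squaring chain: 216 → 480 → 1 → 1 → 1; reaches −1, so base 6 does not prove 481 composite.

216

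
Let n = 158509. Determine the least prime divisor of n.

13

158509 is odd.
Digit sum 28, not divisible by 3.
Ends in 9: not divisible by 5.
7: 158509 = 7·22644 + 1
11: 158509 = 11·14409 + 10
13: 158509 = 13·12193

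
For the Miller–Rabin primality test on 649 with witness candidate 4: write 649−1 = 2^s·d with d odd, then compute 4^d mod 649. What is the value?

649 − 1 = 648 = 2^3 · 81, so d = 81.
4^1 ≡ 4 (mod 649)
4^2 ≡ 4^2 = 16 ≡ 16 (mod 649)
4^4 ≡ 16^2 = 256 ≡ 256 (mod 649)
4^8 ≡ 256^2 = 65536 ≡ 636 (mod 649)
4^16 ≡ 636^2 = 404496 ≡ 169 (mod 649)
4^32 ≡ 169^2 = 28561 ≡ 5 (mod 649)
4^64 ≡ 5^2 = 25 ≡ 25 (mod 649)
81 = 64 + 16 + 1 in binary powers of 2.
So 4^81 ≡ 25 · 169 · 4 ≡ 26 (mod 649).
Squaring chain: 26 → 27 → 80; never reaches −1, so base 4 is a Miller–Rabin witness that 649 is composite.

26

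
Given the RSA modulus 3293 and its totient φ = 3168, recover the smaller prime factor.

37

φ(n) = (p−1)(q−1) = n − (p+q) + 1, so p + q = 3293 − 3168 + 1 = 126.
p and q are the roots of t² − 126t + 3293 = 0.
Discriminant: 126² − 4·3293 = 15876 − 13172 = 2704; √2704 = 52.
q = (126 − 52)/2 = 37, p = (126 + 52)/2 = 89.
Check: 37 · 89 = 3293.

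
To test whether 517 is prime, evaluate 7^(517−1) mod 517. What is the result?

455

7^1 ≡ 7 (mod 517)
7^2 ≡ 7^2 = 49 ≡ 49 (mod 517)
7^4 ≡ 49^2 = 2401 ≡ 333 (mod 517)
7^8 ≡ 333^2 = 110889 ≡ 251 (mod 517)
7^16 ≡ 251^2 = 63001 ≡ 444 (mod 517)
7^32 ≡ 444^2 = 197136 ≡ 159 (mod 517)
7^64 ≡ 159^2 = 25281 ≡ 465 (mod 517)
7^128 ≡ 465^2 = 216225 ≡ 119 (mod 517)
7^256 ≡ 119^2 = 14161 ≡ 202 (mod 517)
7^512 ≡ 202^2 = 40804 ≡ 478 (mod 517)
516 = 512 + 4 in binary powers of 2.
So 7^516 ≡ 478 · 333 ≡ 455 (mod 517).
Since 455 ≠ 1, base 7 is a Fermat witness: 517 is composite.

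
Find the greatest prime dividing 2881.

2881 = 43 · 67
67 is prime.
So 2881 = 43 · 67; the largest prime factor is 67.

67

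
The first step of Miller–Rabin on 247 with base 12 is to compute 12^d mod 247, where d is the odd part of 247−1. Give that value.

246

247 − 1 = 246 = 2^1 · 123, so d = 123.
12^1 ≡ 12 (mod 247)
12^2 ≡ 12^2 = 144 ≡ 144 (mod 247)
12^4 ≡ 144^2 = 20736 ≡ 235 (mod 247)
12^8 ≡ 235^2 = 55225 ≡ 144 (mod 247)
12^16 ≡ 144^2 = 20736 ≡ 235 (mod 247)
12^32 ≡ 235^2 = 55225 ≡ 144 (mod 247)
12^64 ≡ 144^2 = 20736 ≡ 235 (mod 247)
123 = 64 + 32 + 16 + 8 + 2 + 1 in binary powers of 2.
So 12^123 ≡ 235 · 144 · 235 · 144 · 144 · 12 ≡ 246 (mod 247).
Since 12^d ≡ 246 (mod 247), base 12 does not prove 247 composite.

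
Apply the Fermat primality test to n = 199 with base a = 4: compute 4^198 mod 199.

4^1 ≡ 4 (mod 199)
4^2 ≡ 4^2 = 16 ≡ 16 (mod 199)
4^4 ≡ 16^2 = 256 ≡ 57 (mod 199)
4^8 ≡ 57^2 = 3249 ≡ 65 (mod 199)
4^16 ≡ 65^2 = 4225 ≡ 46 (mod 199)
4^32 ≡ 46^2 = 2116 ≡ 126 (mod 199)
4^64 ≡ 126^2 = 15876 ≡ 155 (mod 199)
4^128 ≡ 155^2 = 24025 ≡ 145 (mod 199)
198 = 128 + 64 + 4 + 2 in binary powers of 2.
So 4^198 ≡ 145 · 155 · 57 · 16 ≡ 1 (mod 199).
Since the result is 1, base 4 gives no evidence that 199 is composite.

1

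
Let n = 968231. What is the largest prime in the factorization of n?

968231 = 11 · 88021
88021 = 23 · 3827
3827 = 43 · 89
89 is prime.
So 968231 = 11 · 23 · 43 · 89; the largest prime factor is 89.

89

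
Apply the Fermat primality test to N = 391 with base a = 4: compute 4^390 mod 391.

4^1 ≡ 4 (mod 391)
4^2 ≡ 4^2 = 16 ≡ 16 (mod 391)
4^4 ≡ 16^2 = 256 ≡ 256 (mod 391)
4^8 ≡ 256^2 = 65536 ≡ 239 (mod 391)
4^16 ≡ 239^2 = 57121 ≡ 35 (mod 391)
4^32 ≡ 35^2 = 1225 ≡ 52 (mod 391)
4^64 ≡ 52^2 = 2704 ≡ 358 (mod 391)
4^128 ≡ 358^2 = 128164 ≡ 307 (mod 391)
4^256 ≡ 307^2 = 94249 ≡ 18 (mod 391)
390 = 256 + 128 + 4 + 2 in binary powers of 2.
So 4^390 ≡ 18 · 307 · 256 · 16 ≡ 288 (mod 391).
Since 288 ≠ 1, base 4 is a Fermat witness: 391 is composite.

288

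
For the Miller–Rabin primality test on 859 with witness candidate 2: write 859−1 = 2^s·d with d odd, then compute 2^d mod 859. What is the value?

859 − 1 = 858 = 2^1 · 429, so d = 429.
2^1 ≡ 2 (mod 859)
2^2 ≡ 2^2 = 4 ≡ 4 (mod 859)
2^4 ≡ 4^2 = 16 ≡ 16 (mod 859)
2^8 ≡ 16^2 = 256 ≡ 256 (mod 859)
2^16 ≡ 256^2 = 65536 ≡ 252 (mod 859)
2^32 ≡ 252^2 = 63504 ≡ 797 (mod 859)
2^64 ≡ 797^2 = 635209 ≡ 408 (mod 859)
2^128 ≡ 408^2 = 166464 ≡ 677 (mod 859)
2^256 ≡ 677^2 = 458329 ≡ 482 (mod 859)
429 = 256 + 128 + 32 + 8 + 4 + 1 in binary powers of 2.
So 2^429 ≡ 482 · 677 · 797 · 256 · 16 · 2 ≡ 858 (mod 859).
Since 2^d ≡ 858 (mod 859), base 2 does not prove 859 composite.

858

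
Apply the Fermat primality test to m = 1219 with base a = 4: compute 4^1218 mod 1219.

630

4^1 ≡ 4 (mod 1219)
4^2 ≡ 4^2 = 16 ≡ 16 (mod 1219)
4^4 ≡ 16^2 = 256 ≡ 256 (mod 1219)
4^8 ≡ 256^2 = 65536 ≡ 929 (mod 1219)
4^16 ≡ 929^2 = 863041 ≡ 1208 (mod 1219)
4^32 ≡ 1208^2 = 1459264 ≡ 121 (mod 1219)
4^64 ≡ 121^2 = 14641 ≡ 13 (mod 1219)
4^128 ≡ 13^2 = 169 ≡ 169 (mod 1219)
4^256 ≡ 169^2 = 28561 ≡ 524 (mod 1219)
4^512 ≡ 524^2 = 274576 ≡ 301 (mod 1219)
4^1024 ≡ 301^2 = 90601 ≡ 395 (mod 1219)
1218 = 1024 + 128 + 64 + 2 in binary powers of 2.
So 4^1218 ≡ 395 · 169 · 13 · 16 ≡ 630 (mod 1219).
Since 630 ≠ 1, base 4 is a Fermat witness: 1219 is composite.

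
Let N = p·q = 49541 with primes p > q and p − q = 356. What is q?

Since p = q + 356, we have 49541 = q(q + 356), so q² + 356q − 49541 = 0.
Discriminant: 356² + 4·49541 = 126736 + 198164 = 324900; √324900 = 570.
q = (−356 + 570)/2 = 107, and p = q + 356 = 463.
Check: 107 · 463 = 49541.

107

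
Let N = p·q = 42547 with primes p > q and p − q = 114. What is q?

157

Since p = q + 114, we have 42547 = q(q + 114), so q² + 114q − 42547 = 0.
Discriminant: 114² + 4·42547 = 12996 + 170188 = 183184; √183184 = 428.
q = (−114 + 428)/2 = 157, and p = q + 114 = 271.
Check: 157 · 271 = 42547.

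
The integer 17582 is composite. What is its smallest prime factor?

2

17582 is even: 2 divides it.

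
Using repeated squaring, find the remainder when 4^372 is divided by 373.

1

4^1 ≡ 4 (mod 373)
4^2 ≡ 4^2 = 16 ≡ 16 (mod 373)
4^4 ≡ 16^2 = 256 ≡ 256 (mod 373)
4^8 ≡ 256^2 = 65536 ≡ 261 (mod 373)
4^16 ≡ 261^2 = 68121 ≡ 235 (mod 373)
4^32 ≡ 235^2 = 55225 ≡ 21 (mod 373)
4^64 ≡ 21^2 = 441 ≡ 68 (mod 373)
4^128 ≡ 68^2 = 4624 ≡ 148 (mod 373)
4^256 ≡ 148^2 = 21904 ≡ 270 (mod 373)
372 = 256 + 64 + 32 + 16 + 4 in binary powers of 2.
So 4^372 ≡ 270 · 68 · 21 · 235 · 256 ≡ 1 (mod 373).
Since the result is 1, base 4 gives no evidence that 373 is composite.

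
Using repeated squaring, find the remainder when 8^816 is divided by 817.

8^1 ≡ 8 (mod 817)
8^2 ≡ 8^2 = 64 ≡ 64 (mod 817)
8^4 ≡ 64^2 = 4096 ≡ 11 (mod 817)
8^8 ≡ 11^2 = 121 ≡ 121 (mod 817)
8^16 ≡ 121^2 = 14641 ≡ 752 (mod 817)
8^32 ≡ 752^2 = 565504 ≡ 140 (mod 817)
8^64 ≡ 140^2 = 19600 ≡ 809 (mod 817)
8^128 ≡ 809^2 = 654481 ≡ 64 (mod 817)
8^256 ≡ 64^2 = 4096 ≡ 11 (mod 817)
8^512 ≡ 11^2 = 121 ≡ 121 (mod 817)
816 = 512 + 256 + 32 + 16 in binary powers of 2.
So 8^816 ≡ 121 · 11 · 140 · 752 ≡ 742 (mod 817).
Since 742 ≠ 1, base 8 is a Fermat witness: 817 is composite.

742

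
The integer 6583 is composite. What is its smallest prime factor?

29

6583 is odd.
Digit sum 22, not divisible by 3.
Ends in 3: not divisible by 5.
7: 6583 = 7·940 + 3
11: 6583 = 11·598 + 5
13: 6583 = 13·506 + 5
17: 6583 = 17·387 + 4
19: 6583 = 19·346 + 9
23: 6583 = 23·286 + 5
29: 6583 = 29·227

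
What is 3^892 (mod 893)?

3^1 ≡ 3 (mod 893)
3^2 ≡ 3^2 = 9 ≡ 9 (mod 893)
3^4 ≡ 9^2 = 81 ≡ 81 (mod 893)
3^8 ≡ 81^2 = 6561 ≡ 310 (mod 893)
3^16 ≡ 310^2 = 96100 ≡ 549 (mod 893)
3^32 ≡ 549^2 = 301401 ≡ 460 (mod 893)
3^64 ≡ 460^2 = 211600 ≡ 852 (mod 893)
3^128 ≡ 852^2 = 725904 ≡ 788 (mod 893)
3^256 ≡ 788^2 = 620944 ≡ 309 (mod 893)
3^512 ≡ 309^2 = 95481 ≡ 823 (mod 893)
892 = 512 + 256 + 64 + 32 + 16 + 8 + 4 in binary powers of 2.
So 3^892 ≡ 823 · 309 · 852 · 460 · 549 · 310 · 81 ≡ 852 (mod 893).
Since 852 ≠ 1, base 3 is a Fermat witness: 893 is composite.

852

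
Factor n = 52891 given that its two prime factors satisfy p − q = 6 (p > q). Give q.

Since p = q + 6, we have 52891 = q(q + 6), so q² + 6q − 52891 = 0.
Discriminant: 6² + 4·52891 = 36 + 211564 = 211600; √211600 = 460.
q = (−6 + 460)/2 = 227, and p = q + 6 = 233.
Check: 227 · 233 = 52891.

227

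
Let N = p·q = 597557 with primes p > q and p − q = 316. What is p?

Since p = q + 316, we have 597557 = q(q + 316), so q² + 316q − 597557 = 0.
Discriminant: 316² + 4·597557 = 99856 + 2390228 = 2490084; √2490084 = 1578.
q = (−316 + 1578)/2 = 631, and p = q + 316 = 947.
Check: 631 · 947 = 597557.

947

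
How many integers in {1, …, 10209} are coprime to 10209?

Factor: 10209 = 3 · 41 · 83.
φ(10209) = (3−1) · (41−1) · (83−1) = 2 · 40 · 82 = 6560.

6560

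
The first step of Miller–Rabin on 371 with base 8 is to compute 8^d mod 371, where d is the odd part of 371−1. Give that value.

371 − 1 = 370 = 2^1 · 185, so d = 185.
8^1 ≡ 8 (mod 371)
8^2 ≡ 8^2 = 64 ≡ 64 (mod 371)
8^4 ≡ 64^2 = 4096 ≡ 15 (mod 371)
8^8 ≡ 15^2 = 225 ≡ 225 (mod 371)
8^16 ≡ 225^2 = 50625 ≡ 169 (mod 371)
8^32 ≡ 169^2 = 28561 ≡ 365 (mod 371)
8^64 ≡ 365^2 = 133225 ≡ 36 (mod 371)
8^128 ≡ 36^2 = 1296 ≡ 183 (mod 371)
185 = 128 + 32 + 16 + 8 + 1 in binary powers of 2.
So 8^185 ≡ 183 · 365 · 169 · 225 · 8 ≡ 71 (mod 371).
Squaring chain: 71; never reaches −1, so base 8 is a Miller–Rabin witness that 371 is composite.

71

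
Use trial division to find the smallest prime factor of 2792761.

2792761 is odd.
Digit sum 34, not divisible by 3.
Ends in 1: not divisible by 5.
7: 2792761 = 7·398965 + 6
11: 2792761 = 11·253887 + 4
13: 2792761 = 13·214827 + 10
17: 2792761 = 17·164280 + 1
19: 2792761 = 19·146987 + 8
23: 2792761 = 23·121424 + 9
29: 2792761 = 29·96302 + 3
31: 2792761 = 31·90089 + 2
37: 2792761 = 37·75480 + 1
41: 2792761 = 41·68116 + 5
43: 2792761 = 43·64947 + 40
47: 2792761 = 47·59420 + 21
53: 2792761 = 53·52693 + 32
59: 2792761 = 59·47334 + 55
61: 2792761 = 61·45782 + 59
67: 2792761 = 67·41683

67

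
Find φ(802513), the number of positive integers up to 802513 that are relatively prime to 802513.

Factor: 802513 = 71 · 89 · 127.
φ(802513) = (71−1) · (89−1) · (127−1) = 70 · 88 · 126 = 776160.

776160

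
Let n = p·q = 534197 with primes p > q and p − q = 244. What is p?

863

Since p = q + 244, we have 534197 = q(q + 244), so q² + 244q − 534197 = 0.
Discriminant: 244² + 4·534197 = 59536 + 2136788 = 2196324; √2196324 = 1482.
q = (−244 + 1482)/2 = 619, and p = q + 244 = 863.
Check: 619 · 863 = 534197.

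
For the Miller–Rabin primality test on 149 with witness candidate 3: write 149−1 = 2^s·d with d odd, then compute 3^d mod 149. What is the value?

149 − 1 = 148 = 2^2 · 37, so d = 37.
3^1 ≡ 3 (mod 149)
3^2 ≡ 3^2 = 9 ≡ 9 (mod 149)
3^4 ≡ 9^2 = 81 ≡ 81 (mod 149)
3^8 ≡ 81^2 = 6561 ≡ 5 (mod 149)
3^16 ≡ 5^2 = 25 ≡ 25 (mod 149)
3^32 ≡ 25^2 = 625 ≡ 29 (mod 149)
37 = 32 + 4 + 1 in binary powers of 2.
So 3^37 ≡ 29 · 81 · 3 ≡ 44 (mod 149).
Squaring chain: 44 → 148; reaches −1, so base 3 does not prove 149 composite.

44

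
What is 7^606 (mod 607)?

7^1 ≡ 7 (mod 607)
7^2 ≡ 7^2 = 49 ≡ 49 (mod 607)
7^4 ≡ 49^2 = 2401 ≡ 580 (mod 607)
7^8 ≡ 580^2 = 336400 ≡ 122 (mod 607)
7^16 ≡ 122^2 = 14884 ≡ 316 (mod 607)
7^32 ≡ 316^2 = 99856 ≡ 308 (mod 607)
7^64 ≡ 308^2 = 94864 ≡ 172 (mod 607)
7^128 ≡ 172^2 = 29584 ≡ 448 (mod 607)
7^256 ≡ 448^2 = 200704 ≡ 394 (mod 607)
7^512 ≡ 394^2 = 155236 ≡ 451 (mod 607)
606 = 512 + 64 + 16 + 8 + 4 + 2 in binary powers of 2.
So 7^606 ≡ 451 · 172 · 316 · 122 · 580 · 49 ≡ 1 (mod 607).
Since the result is 1, base 7 gives no evidence that 607 is composite.

1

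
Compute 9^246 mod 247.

235

9^1 ≡ 9 (mod 247)
9^2 ≡ 9^2 = 81 ≡ 81 (mod 247)
9^4 ≡ 81^2 = 6561 ≡ 139 (mod 247)
9^8 ≡ 139^2 = 19321 ≡ 55 (mod 247)
9^16 ≡ 55^2 = 3025 ≡ 61 (mod 247)
9^32 ≡ 61^2 = 3721 ≡ 16 (mod 247)
9^64 ≡ 16^2 = 256 ≡ 9 (mod 247)
9^128 ≡ 9^2 = 81 ≡ 81 (mod 247)
246 = 128 + 64 + 32 + 16 + 4 + 2 in binary powers of 2.
So 9^246 ≡ 81 · 9 · 16 · 61 · 139 · 81 ≡ 235 (mod 247).
Since 235 ≠ 1, base 9 is a Fermat witness: 247 is composite.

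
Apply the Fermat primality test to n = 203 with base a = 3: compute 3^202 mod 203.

4

3^1 ≡ 3 (mod 203)
3^2 ≡ 3^2 = 9 ≡ 9 (mod 203)
3^4 ≡ 9^2 = 81 ≡ 81 (mod 203)
3^8 ≡ 81^2 = 6561 ≡ 65 (mod 203)
3^16 ≡ 65^2 = 4225 ≡ 165 (mod 203)
3^32 ≡ 165^2 = 27225 ≡ 23 (mod 203)
3^64 ≡ 23^2 = 529 ≡ 123 (mod 203)
3^128 ≡ 123^2 = 15129 ≡ 107 (mod 203)
202 = 128 + 64 + 8 + 2 in binary powers of 2.
So 3^202 ≡ 107 · 123 · 65 · 9 ≡ 4 (mod 203).
Since 4 ≠ 1, base 3 is a Fermat witness: 203 is composite.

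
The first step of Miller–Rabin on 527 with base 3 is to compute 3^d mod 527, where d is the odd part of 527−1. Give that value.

527 − 1 = 526 = 2^1 · 263, so d = 263.
3^1 ≡ 3 (mod 527)
3^2 ≡ 3^2 = 9 ≡ 9 (mod 527)
3^4 ≡ 9^2 = 81 ≡ 81 (mod 527)
3^8 ≡ 81^2 = 6561 ≡ 237 (mod 527)
3^16 ≡ 237^2 = 56169 ≡ 307 (mod 527)
3^32 ≡ 307^2 = 94249 ≡ 443 (mod 527)
3^64 ≡ 443^2 = 196249 ≡ 205 (mod 527)
3^128 ≡ 205^2 = 42025 ≡ 392 (mod 527)
3^256 ≡ 392^2 = 153664 ≡ 307 (mod 527)
263 = 256 + 4 + 2 + 1 in binary powers of 2.
So 3^263 ≡ 307 · 81 · 9 · 3 ≡ 11 (mod 527).
Squaring chain: 11; never reaches −1, so base 3 is a Miller–Rabin witness that 527 is composite.

11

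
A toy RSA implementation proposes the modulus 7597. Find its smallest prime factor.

71

7597 is odd.
Digit sum 28, not divisible by 3.
Ends in 7: not divisible by 5.
7: 7597 = 7·1085 + 2
11: 7597 = 11·690 + 7
13: 7597 = 13·584 + 5
17: 7597 = 17·446 + 15
19: 7597 = 19·399 + 16
23: 7597 = 23·330 + 7
29: 7597 = 29·261 + 28
31: 7597 = 31·245 + 2
37: 7597 = 37·205 + 12
41: 7597 = 41·185 + 12
43: 7597 = 43·176 + 29
47: 7597 = 47·161 + 30
53: 7597 = 53·143 + 18
59: 7597 = 59·128 + 45
61: 7597 = 61·124 + 33
67: 7597 = 67·113 + 26
71: 7597 = 71·107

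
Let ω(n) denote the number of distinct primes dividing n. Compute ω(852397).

852397 = 7 · 121771
121771 = 13 · 9367
9367 = 17 · 551
551 = 19 · 29
852397 = 7 · 13 · 17 · 19 · 29, which has 5 distinct prime factors.

5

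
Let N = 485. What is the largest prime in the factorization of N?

485 = 5 · 97
97 is prime.
So 485 = 5 · 97; the largest prime factor is 97.

97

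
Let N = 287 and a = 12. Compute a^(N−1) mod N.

12^1 ≡ 12 (mod 287)
12^2 ≡ 12^2 = 144 ≡ 144 (mod 287)
12^4 ≡ 144^2 = 20736 ≡ 72 (mod 287)
12^8 ≡ 72^2 = 5184 ≡ 18 (mod 287)
12^16 ≡ 18^2 = 324 ≡ 37 (mod 287)
12^32 ≡ 37^2 = 1369 ≡ 221 (mod 287)
12^64 ≡ 221^2 = 48841 ≡ 51 (mod 287)
12^128 ≡ 51^2 = 2601 ≡ 18 (mod 287)
12^256 ≡ 18^2 = 324 ≡ 37 (mod 287)
286 = 256 + 16 + 8 + 4 + 2 in binary powers of 2.
So 12^286 ≡ 37 · 37 · 18 · 72 · 144 ≡ 282 (mod 287).
Since 282 ≠ 1, base 12 is a Fermat witness: 287 is composite.

282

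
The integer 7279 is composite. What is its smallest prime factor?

29

7279 is odd.
Digit sum 25, not divisible by 3.
Ends in 9: not divisible by 5.
7: 7279 = 7·1039 + 6
11: 7279 = 11·661 + 8
13: 7279 = 13·559 + 12
17: 7279 = 17·428 + 3
19: 7279 = 19·383 + 2
23: 7279 = 23·316 + 11
29: 7279 = 29·251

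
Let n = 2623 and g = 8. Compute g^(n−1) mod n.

8^1 ≡ 8 (mod 2623)
8^2 ≡ 8^2 = 64 ≡ 64 (mod 2623)
8^4 ≡ 64^2 = 4096 ≡ 1473 (mod 2623)
8^8 ≡ 1473^2 = 2169729 ≡ 508 (mod 2623)
8^16 ≡ 508^2 = 258064 ≡ 1010 (mod 2623)
8^32 ≡ 1010^2 = 1020100 ≡ 2376 (mod 2623)
8^64 ≡ 2376^2 = 5645376 ≡ 680 (mod 2623)
8^128 ≡ 680^2 = 462400 ≡ 752 (mod 2623)
8^256 ≡ 752^2 = 565504 ≡ 1559 (mod 2623)
8^512 ≡ 1559^2 = 2430481 ≡ 1583 (mod 2623)
8^1024 ≡ 1583^2 = 2505889 ≡ 924 (mod 2623)
8^2048 ≡ 924^2 = 853776 ≡ 1301 (mod 2623)
2622 = 2048 + 512 + 32 + 16 + 8 + 4 + 2 in binary powers of 2.
So 8^2622 ≡ 1301 · 1583 · 2376 · 1010 · 508 · 1473 · 64 ≡ 613 (mod 2623).
Since 613 ≠ 1, base 8 is a Fermat witness: 2623 is composite.

613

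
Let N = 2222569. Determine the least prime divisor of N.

2222569 is odd.
Digit sum 28, not divisible by 3.
Ends in 9: not divisible by 5.
7: 2222569 = 7·317509 + 6
11: 2222569 = 11·202051 + 8
13: 2222569 = 13·170966 + 11
17: 2222569 = 17·130739 + 6
19: 2222569 = 19·116977 + 6
23: 2222569 = 23·96633 + 10
29: 2222569 = 29·76640 + 9
31: 2222569 = 31·71695 + 24
37: 2222569 = 37·60069 + 16
41: 2222569 = 41·54209

41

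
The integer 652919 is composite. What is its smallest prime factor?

17

652919 is odd.
Digit sum 32, not divisible by 3.
Ends in 9: not divisible by 5.
7: 652919 = 7·93274 + 1
11: 652919 = 11·59356 + 3
13: 652919 = 13·50224 + 7
17: 652919 = 17·38407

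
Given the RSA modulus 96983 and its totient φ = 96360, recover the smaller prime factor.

φ(n) = (p−1)(q−1) = n − (p+q) + 1, so p + q = 96983 − 96360 + 1 = 624.
p and q are the roots of t² − 624t + 96983 = 0.
Discriminant: 624² − 4·96983 = 389376 − 387932 = 1444; √1444 = 38.
q = (624 − 38)/2 = 293, p = (624 + 38)/2 = 331.
Check: 293 · 331 = 96983.

293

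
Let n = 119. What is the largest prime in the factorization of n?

119 = 7 · 17
17 is prime.
So 119 = 7 · 17; the largest prime factor is 17.

17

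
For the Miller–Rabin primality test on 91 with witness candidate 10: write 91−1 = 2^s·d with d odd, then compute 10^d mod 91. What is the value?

90

91 − 1 = 90 = 2^1 · 45, so d = 45.
10^1 ≡ 10 (mod 91)
10^2 ≡ 10^2 = 100 ≡ 9 (mod 91)
10^4 ≡ 9^2 = 81 ≡ 81 (mod 91)
10^8 ≡ 81^2 = 6561 ≡ 9 (mod 91)
10^16 ≡ 9^2 = 81 ≡ 81 (mod 91)
10^32 ≡ 81^2 = 6561 ≡ 9 (mod 91)
45 = 32 + 8 + 4 + 1 in binary powers of 2.
So 10^45 ≡ 9 · 9 · 81 · 10 ≡ 90 (mod 91).
Since 10^d ≡ 90 (mod 91), base 10 does not prove 91 composite.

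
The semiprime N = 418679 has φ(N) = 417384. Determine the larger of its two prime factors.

φ(n) = (p−1)(q−1) = n − (p+q) + 1, so p + q = 418679 − 417384 + 1 = 1296.
p and q are the roots of t² − 1296t + 418679 = 0.
Discriminant: 1296² − 4·418679 = 1679616 − 1674716 = 4900; √4900 = 70.
q = (1296 − 70)/2 = 613, p = (1296 + 70)/2 = 683.
Check: 613 · 683 = 418679.

683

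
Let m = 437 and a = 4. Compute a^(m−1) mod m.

123

4^1 ≡ 4 (mod 437)
4^2 ≡ 4^2 = 16 ≡ 16 (mod 437)
4^4 ≡ 16^2 = 256 ≡ 256 (mod 437)
4^8 ≡ 256^2 = 65536 ≡ 423 (mod 437)
4^16 ≡ 423^2 = 178929 ≡ 196 (mod 437)
4^32 ≡ 196^2 = 38416 ≡ 397 (mod 437)
4^64 ≡ 397^2 = 157609 ≡ 289 (mod 437)
4^128 ≡ 289^2 = 83521 ≡ 54 (mod 437)
4^256 ≡ 54^2 = 2916 ≡ 294 (mod 437)
436 = 256 + 128 + 32 + 16 + 4 in binary powers of 2.
So 4^436 ≡ 294 · 54 · 397 · 196 · 256 ≡ 123 (mod 437).
Since 123 ≠ 1, base 4 is a Fermat witness: 437 is composite.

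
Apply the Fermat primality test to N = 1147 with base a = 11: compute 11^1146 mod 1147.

593

11^1 ≡ 11 (mod 1147)
11^2 ≡ 11^2 = 121 ≡ 121 (mod 1147)
11^4 ≡ 121^2 = 14641 ≡ 877 (mod 1147)
11^8 ≡ 877^2 = 769129 ≡ 639 (mod 1147)
11^16 ≡ 639^2 = 408321 ≡ 1136 (mod 1147)
11^32 ≡ 1136^2 = 1290496 ≡ 121 (mod 1147)
11^64 ≡ 121^2 = 14641 ≡ 877 (mod 1147)
11^128 ≡ 877^2 = 769129 ≡ 639 (mod 1147)
11^256 ≡ 639^2 = 408321 ≡ 1136 (mod 1147)
11^512 ≡ 1136^2 = 1290496 ≡ 121 (mod 1147)
11^1024 ≡ 121^2 = 14641 ≡ 877 (mod 1147)
1146 = 1024 + 64 + 32 + 16 + 8 + 2 in binary powers of 2.
So 11^1146 ≡ 877 · 877 · 121 · 1136 · 639 · 121 ≡ 593 (mod 1147).
Since 593 ≠ 1, base 11 is a Fermat witness: 1147 is composite.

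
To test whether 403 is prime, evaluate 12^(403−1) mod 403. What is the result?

66

12^1 ≡ 12 (mod 403)
12^2 ≡ 12^2 = 144 ≡ 144 (mod 403)
12^4 ≡ 144^2 = 20736 ≡ 183 (mod 403)
12^8 ≡ 183^2 = 33489 ≡ 40 (mod 403)
12^16 ≡ 40^2 = 1600 ≡ 391 (mod 403)
12^32 ≡ 391^2 = 152881 ≡ 144 (mod 403)
12^64 ≡ 144^2 = 20736 ≡ 183 (mod 403)
12^128 ≡ 183^2 = 33489 ≡ 40 (mod 403)
12^256 ≡ 40^2 = 1600 ≡ 391 (mod 403)
402 = 256 + 128 + 16 + 2 in binary powers of 2.
So 12^402 ≡ 391 · 40 · 391 · 144 ≡ 66 (mod 403).
Since 66 ≠ 1, base 12 is a Fermat witness: 403 is composite.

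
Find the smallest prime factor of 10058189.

10058189 is odd.
Digit sum 32, not divisible by 3.
Ends in 9: not divisible by 5.
7: 10058189 = 7·1436884 + 1
11: 10058189 = 11·914380 + 9
13: 10058189 = 13·773706 + 11
17: 10058189 = 17·591658 + 3
19: 10058189 = 19·529378 + 7
23: 10058189 = 23·437312 + 13
29: 10058189 = 29·346834 + 3
31: 10058189 = 31·324457 + 22
37: 10058189 = 37·271842 + 35
41: 10058189 = 41·245321 + 28
43: 10058189 = 43·233911 + 16
47: 10058189 = 47·214004 + 1
53: 10058189 = 53·189777 + 8
59: 10058189 = 59·170477 + 46
61: 10058189 = 61·164888 + 21
67: 10058189 = 67·150122 + 15
71: 10058189 = 71·141664 + 45
73: 10058189 = 73·137783 + 30
79: 10058189 = 79·127318 + 67
83: 10058189 = 83·121183

83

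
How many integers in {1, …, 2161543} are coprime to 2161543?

Factor: 2161543 = 89 · 149 · 163.
φ(2161543) = (89−1) · (149−1) · (163−1) = 88 · 148 · 162 = 2109888.

2109888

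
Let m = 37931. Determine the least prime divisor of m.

83

37931 is odd.
Digit sum 23, not divisible by 3.
Ends in 1: not divisible by 5.
7: 37931 = 7·5418 + 5
11: 37931 = 11·3448 + 3
13: 37931 = 13·2917 + 10
17: 37931 = 17·2231 + 4
19: 37931 = 19·1996 + 7
23: 37931 = 23·1649 + 4
29: 37931 = 29·1307 + 28
31: 37931 = 31·1223 + 18
37: 37931 = 37·1025 + 6
41: 37931 = 41·925 + 6
43: 37931 = 43·882 + 5
47: 37931 = 47·807 + 2
53: 37931 = 53·715 + 36
59: 37931 = 59·642 + 53
61: 37931 = 61·621 + 50
67: 37931 = 67·566 + 9
71: 37931 = 71·534 + 17
73: 37931 = 73·519 + 44
79: 37931 = 79·480 + 11
83: 37931 = 83·457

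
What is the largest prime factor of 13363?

13363 = 7 · 1909
1909 = 23 · 83
83 is prime.
So 13363 = 7 · 23 · 83; the largest prime factor is 83.

83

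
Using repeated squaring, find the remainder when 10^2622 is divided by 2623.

10^1 ≡ 10 (mod 2623)
10^2 ≡ 10^2 = 100 ≡ 100 (mod 2623)
10^4 ≡ 100^2 = 10000 ≡ 2131 (mod 2623)
10^8 ≡ 2131^2 = 4541161 ≡ 748 (mod 2623)
10^16 ≡ 748^2 = 559504 ≡ 805 (mod 2623)
10^32 ≡ 805^2 = 648025 ≡ 144 (mod 2623)
10^64 ≡ 144^2 = 20736 ≡ 2375 (mod 2623)
10^128 ≡ 2375^2 = 5640625 ≡ 1175 (mod 2623)
10^256 ≡ 1175^2 = 1380625 ≡ 927 (mod 2623)
10^512 ≡ 927^2 = 859329 ≡ 1608 (mod 2623)
10^1024 ≡ 1608^2 = 2585664 ≡ 2009 (mod 2623)
10^2048 ≡ 2009^2 = 4036081 ≡ 1907 (mod 2623)
2622 = 2048 + 512 + 32 + 16 + 8 + 4 + 2 in binary powers of 2.
So 10^2622 ≡ 1907 · 1608 · 144 · 805 · 748 · 2131 · 100 ≡ 735 (mod 2623).
Since 735 ≠ 1, base 10 is a Fermat witness: 2623 is composite.

735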